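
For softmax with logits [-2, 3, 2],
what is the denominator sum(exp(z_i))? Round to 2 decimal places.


Denom = e^-2=0.1353 + e^3=20.0855 + e^2=7.3891. Sum = 27.6099, which rounds to 27.61.

27.61


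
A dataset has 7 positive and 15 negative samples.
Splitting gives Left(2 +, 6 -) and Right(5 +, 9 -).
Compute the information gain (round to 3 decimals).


H(parent) = 0.9024. H(left) = 0.8113, H(right) = 0.9403. Weighted = (8/22)*0.8113 + (14/22)*0.9403 = 0.8934. IG = 0.9024 - 0.8934 = 0.0090, which rounds to 0.009.

0.009


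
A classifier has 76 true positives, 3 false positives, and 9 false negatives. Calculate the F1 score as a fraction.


Precision = 76/79 = 76/79. Recall = 76/85 = 76/85. F1 = 2*P*R/(P+R) = 38/41.

38/41


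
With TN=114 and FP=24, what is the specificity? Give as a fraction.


Specificity = TN / (TN + FP) = 114 / 138 = 19/23.

19/23


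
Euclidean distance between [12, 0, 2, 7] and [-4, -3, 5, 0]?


d = sqrt(sum of squared differences). (12--4)^2=256, (0--3)^2=9, (2-5)^2=9, (7-0)^2=49. Sum = 323.

sqrt(323)


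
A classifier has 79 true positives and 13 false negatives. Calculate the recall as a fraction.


Recall = TP / (TP + FN) = 79 / 92 = 79/92.

79/92


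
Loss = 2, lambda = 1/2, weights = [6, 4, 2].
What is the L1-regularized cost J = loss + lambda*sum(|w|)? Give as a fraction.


L1 norm = sum(|w|) = 12. J = 2 + 1/2 * 12 = 8.

8


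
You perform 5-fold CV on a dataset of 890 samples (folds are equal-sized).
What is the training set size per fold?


Each validation fold has 890/5 = 178 samples. Training set = 890 - 178 = 712.

712


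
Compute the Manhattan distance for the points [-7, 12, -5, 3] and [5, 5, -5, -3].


d = sum of absolute differences: |-7-5|=12 + |12-5|=7 + |-5--5|=0 + |3--3|=6 = 25.

25


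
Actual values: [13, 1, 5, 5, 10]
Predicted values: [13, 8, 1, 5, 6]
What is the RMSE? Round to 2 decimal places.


MSE = 16.2000. RMSE = sqrt(16.2000) = 4.02.

4.02


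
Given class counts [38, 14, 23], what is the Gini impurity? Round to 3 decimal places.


Total = 75. Proportions: 38/75, 14/75, 23/75. sum(p_i^2) = 0.3856. Gini = 1 - 0.3856 = 0.6144, which rounds to 0.614.

0.614


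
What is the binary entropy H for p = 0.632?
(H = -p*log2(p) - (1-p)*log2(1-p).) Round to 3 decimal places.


H = -0.632*log2(0.632) - 0.368*log2(0.368) = 0.949.

0.949


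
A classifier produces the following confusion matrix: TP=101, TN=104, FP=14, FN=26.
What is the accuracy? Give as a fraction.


Accuracy = (TP + TN) / (TP + TN + FP + FN) = (101 + 104) / 245 = 41/49.

41/49


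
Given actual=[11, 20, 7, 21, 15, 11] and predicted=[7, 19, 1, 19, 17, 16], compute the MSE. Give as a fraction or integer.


MSE = (1/6) * ((11-7)^2=16 + (20-19)^2=1 + (7-1)^2=36 + (21-19)^2=4 + (15-17)^2=4 + (11-16)^2=25). Sum = 86. MSE = 43/3.

43/3


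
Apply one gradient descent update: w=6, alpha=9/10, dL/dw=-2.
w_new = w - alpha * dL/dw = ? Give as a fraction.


w_new = 6 - 9/10 * -2 = 6 - -9/5 = 39/5.

39/5


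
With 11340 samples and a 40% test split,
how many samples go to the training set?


Test set = 11340 * 40% = 4536. Training set = 11340 - 4536 = 6804.

6804


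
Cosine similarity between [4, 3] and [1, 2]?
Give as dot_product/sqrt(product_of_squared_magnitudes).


dot = 10. |a|^2 = 25, |b|^2 = 5. cos = 10/sqrt(125).

10/sqrt(125)


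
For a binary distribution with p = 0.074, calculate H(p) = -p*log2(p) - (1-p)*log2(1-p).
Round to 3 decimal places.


H = -0.074*log2(0.074) - 0.926*log2(0.926) = 0.381.

0.381


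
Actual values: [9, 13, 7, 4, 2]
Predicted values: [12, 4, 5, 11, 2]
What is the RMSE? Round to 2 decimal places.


MSE = 28.6000. RMSE = sqrt(28.6000) = 5.35.

5.35


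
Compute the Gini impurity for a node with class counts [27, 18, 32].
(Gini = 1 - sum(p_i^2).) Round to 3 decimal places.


Total = 77. Proportions: 27/77, 18/77, 32/77. sum(p_i^2) = 0.3503. Gini = 1 - 0.3503 = 0.6497, which rounds to 0.650.

0.650


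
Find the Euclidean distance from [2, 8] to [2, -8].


d = sqrt(sum of squared differences). (2-2)^2=0, (8--8)^2=256. Sum = 256.

16


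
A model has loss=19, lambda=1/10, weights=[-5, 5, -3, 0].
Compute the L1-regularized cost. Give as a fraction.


L1 norm = sum(|w|) = 13. J = 19 + 1/10 * 13 = 203/10.

203/10


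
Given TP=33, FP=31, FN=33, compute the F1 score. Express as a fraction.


Precision = 33/64 = 33/64. Recall = 33/66 = 1/2. F1 = 2*P*R/(P+R) = 33/65.

33/65


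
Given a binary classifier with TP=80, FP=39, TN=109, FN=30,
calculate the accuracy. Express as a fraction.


Accuracy = (TP + TN) / (TP + TN + FP + FN) = (80 + 109) / 258 = 63/86.

63/86


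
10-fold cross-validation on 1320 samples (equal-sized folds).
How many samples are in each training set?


Each validation fold has 1320/10 = 132 samples. Training set = 1320 - 132 = 1188.

1188


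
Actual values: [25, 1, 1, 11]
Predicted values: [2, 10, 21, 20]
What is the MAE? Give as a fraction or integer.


MAE = (1/4) * (|25-2|=23 + |1-10|=9 + |1-21|=20 + |11-20|=9). Sum = 61. MAE = 61/4.

61/4


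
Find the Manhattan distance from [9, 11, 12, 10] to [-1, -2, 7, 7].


d = sum of absolute differences: |9--1|=10 + |11--2|=13 + |12-7|=5 + |10-7|=3 = 31.

31


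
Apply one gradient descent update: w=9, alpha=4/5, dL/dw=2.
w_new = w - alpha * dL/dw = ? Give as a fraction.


w_new = 9 - 4/5 * 2 = 9 - 8/5 = 37/5.

37/5


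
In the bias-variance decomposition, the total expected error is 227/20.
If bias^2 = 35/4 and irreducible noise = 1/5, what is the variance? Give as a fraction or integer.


Total error = bias^2 + variance + irreducible noise. So variance = 227/20 - 35/4 - 1/5 = 12/5.

12/5


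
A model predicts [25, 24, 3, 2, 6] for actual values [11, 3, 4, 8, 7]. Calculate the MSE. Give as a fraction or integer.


MSE = (1/5) * ((11-25)^2=196 + (3-24)^2=441 + (4-3)^2=1 + (8-2)^2=36 + (7-6)^2=1). Sum = 675. MSE = 135.

135


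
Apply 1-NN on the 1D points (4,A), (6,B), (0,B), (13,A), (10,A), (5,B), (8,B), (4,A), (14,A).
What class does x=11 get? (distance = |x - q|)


Distances: |4-11|=7, |6-11|=5, |0-11|=11, |13-11|=2, |10-11|=1, |5-11|=6, |8-11|=3, |4-11|=7, |14-11|=3. 1 nearest: (10,A). Counts: {'A': 1}. Majority class: A.

A


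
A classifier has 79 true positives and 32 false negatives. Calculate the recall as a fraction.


Recall = TP / (TP + FN) = 79 / 111 = 79/111.

79/111


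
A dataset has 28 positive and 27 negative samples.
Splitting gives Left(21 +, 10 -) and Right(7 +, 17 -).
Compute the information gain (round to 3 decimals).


H(parent) = 0.9998. H(left) = 0.9072, H(right) = 0.8709. Weighted = (31/55)*0.9072 + (24/55)*0.8709 = 0.8914. IG = 0.9998 - 0.8914 = 0.1084, which rounds to 0.108.

0.108


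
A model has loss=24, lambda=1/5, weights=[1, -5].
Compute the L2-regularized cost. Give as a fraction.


L2 sq norm = sum(w^2) = 26. J = 24 + 1/5 * 26 = 146/5.

146/5


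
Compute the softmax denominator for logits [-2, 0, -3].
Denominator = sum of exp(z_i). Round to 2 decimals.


Denom = e^-2=0.1353 + e^0=1.0000 + e^-3=0.0498. Sum = 1.1851, which rounds to 1.19.

1.19


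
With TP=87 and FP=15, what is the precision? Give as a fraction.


Precision = TP / (TP + FP) = 87 / 102 = 29/34.

29/34


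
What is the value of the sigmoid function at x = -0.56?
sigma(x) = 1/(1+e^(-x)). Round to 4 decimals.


sigma(-0.56) = 1/(1+e^(0.56)) = 1/(1+1.750673) = 1/2.750673 = 0.3635.

0.3635


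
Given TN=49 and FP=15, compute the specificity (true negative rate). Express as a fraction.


Specificity = TN / (TN + FP) = 49 / 64 = 49/64.

49/64


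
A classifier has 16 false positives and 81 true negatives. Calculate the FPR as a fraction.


FPR = FP / (FP + TN) = 16 / 97 = 16/97.

16/97


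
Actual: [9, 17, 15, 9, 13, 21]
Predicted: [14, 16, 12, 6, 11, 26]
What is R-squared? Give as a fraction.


Mean(y) = 14. SS_res = 73. SS_tot = 110. R^2 = 1 - 73/(110) = 37/110.

37/110


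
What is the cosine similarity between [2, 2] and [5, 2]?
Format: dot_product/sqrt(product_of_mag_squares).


dot = 14. |a|^2 = 8, |b|^2 = 29. cos = 14/sqrt(232).

14/sqrt(232)


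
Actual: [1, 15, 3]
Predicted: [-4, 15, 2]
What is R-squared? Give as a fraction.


Mean(y) = 19/3. SS_res = 26. SS_tot = 344/3. R^2 = 1 - 26/(344/3) = 133/172.

133/172


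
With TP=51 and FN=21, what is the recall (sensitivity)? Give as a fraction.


Recall = TP / (TP + FN) = 51 / 72 = 17/24.

17/24


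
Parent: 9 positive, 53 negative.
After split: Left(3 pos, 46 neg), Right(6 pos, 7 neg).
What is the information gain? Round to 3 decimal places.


H(parent) = 0.5976. H(left) = 0.3323, H(right) = 0.9957. Weighted = (49/62)*0.3323 + (13/62)*0.9957 = 0.4714. IG = 0.5976 - 0.4714 = 0.1262, which rounds to 0.126.

0.126


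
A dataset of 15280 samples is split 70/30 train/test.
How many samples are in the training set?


Test set = 15280 * 30% = 4584. Training set = 15280 - 4584 = 10696.

10696


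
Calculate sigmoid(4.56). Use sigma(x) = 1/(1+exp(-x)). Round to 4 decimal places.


sigma(4.56) = 1/(1+e^(-4.56)) = 1/(1+0.010462) = 1/1.010462 = 0.9896.

0.9896


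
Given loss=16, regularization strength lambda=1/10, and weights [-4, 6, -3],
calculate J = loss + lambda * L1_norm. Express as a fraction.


L1 norm = sum(|w|) = 13. J = 16 + 1/10 * 13 = 173/10.

173/10


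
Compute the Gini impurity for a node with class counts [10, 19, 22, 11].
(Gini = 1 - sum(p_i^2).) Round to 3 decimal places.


Total = 62. Proportions: 10/62, 19/62, 22/62, 11/62. sum(p_i^2) = 0.2773. Gini = 1 - 0.2773 = 0.7227, which rounds to 0.723.

0.723


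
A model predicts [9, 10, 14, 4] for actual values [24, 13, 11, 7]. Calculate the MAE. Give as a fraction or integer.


MAE = (1/4) * (|24-9|=15 + |13-10|=3 + |11-14|=3 + |7-4|=3). Sum = 24. MAE = 6.

6


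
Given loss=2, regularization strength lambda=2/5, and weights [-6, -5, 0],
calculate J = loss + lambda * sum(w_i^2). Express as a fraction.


L2 sq norm = sum(w^2) = 61. J = 2 + 2/5 * 61 = 132/5.

132/5


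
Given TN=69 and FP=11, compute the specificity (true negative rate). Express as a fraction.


Specificity = TN / (TN + FP) = 69 / 80 = 69/80.

69/80


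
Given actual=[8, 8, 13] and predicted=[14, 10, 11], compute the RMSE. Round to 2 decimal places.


MSE = 14.6667. RMSE = sqrt(14.6667) = 3.83.

3.83


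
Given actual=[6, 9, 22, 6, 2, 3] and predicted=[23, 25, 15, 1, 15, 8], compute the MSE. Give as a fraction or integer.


MSE = (1/6) * ((6-23)^2=289 + (9-25)^2=256 + (22-15)^2=49 + (6-1)^2=25 + (2-15)^2=169 + (3-8)^2=25). Sum = 813. MSE = 271/2.

271/2


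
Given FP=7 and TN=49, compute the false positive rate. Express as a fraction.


FPR = FP / (FP + TN) = 7 / 56 = 1/8.

1/8


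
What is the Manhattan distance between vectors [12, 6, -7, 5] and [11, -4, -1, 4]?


d = sum of absolute differences: |12-11|=1 + |6--4|=10 + |-7--1|=6 + |5-4|=1 = 18.

18


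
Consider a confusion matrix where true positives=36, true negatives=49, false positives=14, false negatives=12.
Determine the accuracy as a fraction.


Accuracy = (TP + TN) / (TP + TN + FP + FN) = (36 + 49) / 111 = 85/111.

85/111


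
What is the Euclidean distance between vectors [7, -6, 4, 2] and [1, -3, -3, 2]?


d = sqrt(sum of squared differences). (7-1)^2=36, (-6--3)^2=9, (4--3)^2=49, (2-2)^2=0. Sum = 94.

sqrt(94)


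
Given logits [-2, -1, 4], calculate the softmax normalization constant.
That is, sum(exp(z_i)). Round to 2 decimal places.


Denom = e^-2=0.1353 + e^-1=0.3679 + e^4=54.5982. Sum = 55.1014, which rounds to 55.10.

55.10


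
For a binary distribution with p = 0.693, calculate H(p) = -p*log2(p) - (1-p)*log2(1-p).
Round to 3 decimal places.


H = -0.693*log2(0.693) - 0.307*log2(0.307) = 0.890.

0.890


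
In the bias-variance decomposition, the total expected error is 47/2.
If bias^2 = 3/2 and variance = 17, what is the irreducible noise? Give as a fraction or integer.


Total error = bias^2 + variance + irreducible noise. So irreducible noise = 47/2 - 3/2 - 17 = 5.

5


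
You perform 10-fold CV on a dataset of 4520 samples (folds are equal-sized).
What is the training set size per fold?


Each validation fold has 4520/10 = 452 samples. Training set = 4520 - 452 = 4068.

4068


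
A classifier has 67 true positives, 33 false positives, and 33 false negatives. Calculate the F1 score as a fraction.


Precision = 67/100 = 67/100. Recall = 67/100 = 67/100. F1 = 2*P*R/(P+R) = 67/100.

67/100


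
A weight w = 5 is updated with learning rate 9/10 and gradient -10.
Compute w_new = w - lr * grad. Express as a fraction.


w_new = 5 - 9/10 * -10 = 5 - -9 = 14.

14


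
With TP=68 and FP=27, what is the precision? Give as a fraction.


Precision = TP / (TP + FP) = 68 / 95 = 68/95.

68/95


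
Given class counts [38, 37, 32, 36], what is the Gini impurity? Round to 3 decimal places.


Total = 143. Proportions: 38/143, 37/143, 32/143, 36/143. sum(p_i^2) = 0.2510. Gini = 1 - 0.2510 = 0.7490, which rounds to 0.749.

0.749


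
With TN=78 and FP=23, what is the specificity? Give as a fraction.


Specificity = TN / (TN + FP) = 78 / 101 = 78/101.

78/101


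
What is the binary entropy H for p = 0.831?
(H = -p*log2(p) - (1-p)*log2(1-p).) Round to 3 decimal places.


H = -0.831*log2(0.831) - 0.169*log2(0.169) = 0.655.

0.655


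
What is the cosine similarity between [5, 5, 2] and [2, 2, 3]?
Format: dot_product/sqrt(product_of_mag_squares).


dot = 26. |a|^2 = 54, |b|^2 = 17. cos = 26/sqrt(918).

26/sqrt(918)


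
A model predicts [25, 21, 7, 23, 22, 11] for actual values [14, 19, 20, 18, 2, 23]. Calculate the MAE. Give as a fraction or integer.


MAE = (1/6) * (|14-25|=11 + |19-21|=2 + |20-7|=13 + |18-23|=5 + |2-22|=20 + |23-11|=12). Sum = 63. MAE = 21/2.

21/2


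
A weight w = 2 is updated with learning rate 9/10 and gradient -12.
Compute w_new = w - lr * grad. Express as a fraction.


w_new = 2 - 9/10 * -12 = 2 - -54/5 = 64/5.

64/5


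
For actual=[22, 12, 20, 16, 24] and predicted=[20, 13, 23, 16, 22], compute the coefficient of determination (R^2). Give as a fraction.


Mean(y) = 94/5. SS_res = 18. SS_tot = 464/5. R^2 = 1 - 18/(464/5) = 187/232.

187/232


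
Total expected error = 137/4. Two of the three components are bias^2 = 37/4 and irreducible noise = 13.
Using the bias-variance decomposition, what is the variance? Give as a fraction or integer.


Total error = bias^2 + variance + irreducible noise. So variance = 137/4 - 37/4 - 13 = 12.

12


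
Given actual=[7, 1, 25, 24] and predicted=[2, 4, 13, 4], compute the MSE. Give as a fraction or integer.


MSE = (1/4) * ((7-2)^2=25 + (1-4)^2=9 + (25-13)^2=144 + (24-4)^2=400). Sum = 578. MSE = 289/2.

289/2


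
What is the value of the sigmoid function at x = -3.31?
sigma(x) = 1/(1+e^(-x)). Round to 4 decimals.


sigma(-3.31) = 1/(1+e^(3.31)) = 1/(1+27.385125) = 1/28.385125 = 0.0352.

0.0352


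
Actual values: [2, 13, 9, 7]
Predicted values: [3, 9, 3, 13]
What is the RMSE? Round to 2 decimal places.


MSE = 22.2500. RMSE = sqrt(22.2500) = 4.72.

4.72


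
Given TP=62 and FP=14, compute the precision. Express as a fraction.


Precision = TP / (TP + FP) = 62 / 76 = 31/38.

31/38


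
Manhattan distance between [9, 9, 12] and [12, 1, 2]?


d = sum of absolute differences: |9-12|=3 + |9-1|=8 + |12-2|=10 = 21.

21


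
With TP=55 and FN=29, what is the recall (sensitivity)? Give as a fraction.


Recall = TP / (TP + FN) = 55 / 84 = 55/84.

55/84


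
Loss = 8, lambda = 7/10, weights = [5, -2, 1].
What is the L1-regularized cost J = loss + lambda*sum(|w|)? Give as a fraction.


L1 norm = sum(|w|) = 8. J = 8 + 7/10 * 8 = 68/5.

68/5


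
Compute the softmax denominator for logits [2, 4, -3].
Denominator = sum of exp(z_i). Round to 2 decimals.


Denom = e^2=7.3891 + e^4=54.5982 + e^-3=0.0498. Sum = 62.0371, which rounds to 62.04.

62.04


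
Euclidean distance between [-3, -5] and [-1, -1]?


d = sqrt(sum of squared differences). (-3--1)^2=4, (-5--1)^2=16. Sum = 20.

sqrt(20)


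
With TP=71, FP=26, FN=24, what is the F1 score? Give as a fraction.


Precision = 71/97 = 71/97. Recall = 71/95 = 71/95. F1 = 2*P*R/(P+R) = 71/96.

71/96


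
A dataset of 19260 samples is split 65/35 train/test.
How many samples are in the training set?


Test set = 19260 * 35% = 6741. Training set = 19260 - 6741 = 12519.

12519


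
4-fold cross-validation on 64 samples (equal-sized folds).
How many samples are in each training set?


Each validation fold has 64/4 = 16 samples. Training set = 64 - 16 = 48.

48


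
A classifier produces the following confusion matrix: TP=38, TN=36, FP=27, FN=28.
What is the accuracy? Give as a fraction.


Accuracy = (TP + TN) / (TP + TN + FP + FN) = (38 + 36) / 129 = 74/129.

74/129


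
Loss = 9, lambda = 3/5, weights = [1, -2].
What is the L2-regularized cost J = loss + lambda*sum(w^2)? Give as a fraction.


L2 sq norm = sum(w^2) = 5. J = 9 + 3/5 * 5 = 12.

12


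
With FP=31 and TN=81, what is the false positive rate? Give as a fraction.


FPR = FP / (FP + TN) = 31 / 112 = 31/112.

31/112


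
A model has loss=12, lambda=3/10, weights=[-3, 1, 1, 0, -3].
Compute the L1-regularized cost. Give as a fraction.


L1 norm = sum(|w|) = 8. J = 12 + 3/10 * 8 = 72/5.

72/5


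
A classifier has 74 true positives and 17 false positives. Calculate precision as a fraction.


Precision = TP / (TP + FP) = 74 / 91 = 74/91.

74/91


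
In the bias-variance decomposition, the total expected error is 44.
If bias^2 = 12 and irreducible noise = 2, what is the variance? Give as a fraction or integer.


Total error = bias^2 + variance + irreducible noise. So variance = 44 - 12 - 2 = 30.

30


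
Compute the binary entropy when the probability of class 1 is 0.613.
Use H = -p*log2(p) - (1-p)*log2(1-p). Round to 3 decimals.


H = -0.613*log2(0.613) - 0.387*log2(0.387) = 0.963.

0.963


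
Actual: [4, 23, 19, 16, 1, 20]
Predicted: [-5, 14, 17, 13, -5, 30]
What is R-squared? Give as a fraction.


Mean(y) = 83/6. SS_res = 311. SS_tot = 2489/6. R^2 = 1 - 311/(2489/6) = 623/2489.

623/2489


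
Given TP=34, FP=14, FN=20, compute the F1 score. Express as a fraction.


Precision = 34/48 = 17/24. Recall = 34/54 = 17/27. F1 = 2*P*R/(P+R) = 2/3.

2/3


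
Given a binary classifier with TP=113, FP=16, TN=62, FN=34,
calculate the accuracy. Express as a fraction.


Accuracy = (TP + TN) / (TP + TN + FP + FN) = (113 + 62) / 225 = 7/9.

7/9


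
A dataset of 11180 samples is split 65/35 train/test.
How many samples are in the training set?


Test set = 11180 * 35% = 3913. Training set = 11180 - 3913 = 7267.

7267


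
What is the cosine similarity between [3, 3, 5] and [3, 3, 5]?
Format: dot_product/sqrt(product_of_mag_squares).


dot = 43. |a|^2 = 43, |b|^2 = 43. cos = 43/sqrt(1849).

43/sqrt(1849)


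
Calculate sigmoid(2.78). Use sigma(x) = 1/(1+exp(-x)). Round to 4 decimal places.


sigma(2.78) = 1/(1+e^(-2.78)) = 1/(1+0.062039) = 1/1.062039 = 0.9416.

0.9416


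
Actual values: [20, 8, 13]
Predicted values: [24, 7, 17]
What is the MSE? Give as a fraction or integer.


MSE = (1/3) * ((20-24)^2=16 + (8-7)^2=1 + (13-17)^2=16). Sum = 33. MSE = 11.

11


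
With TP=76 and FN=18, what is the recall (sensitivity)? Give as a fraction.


Recall = TP / (TP + FN) = 76 / 94 = 38/47.

38/47


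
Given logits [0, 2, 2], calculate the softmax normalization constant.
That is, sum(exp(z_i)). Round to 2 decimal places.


Denom = e^0=1.0000 + e^2=7.3891 + e^2=7.3891. Sum = 15.7782, which rounds to 15.78.

15.78


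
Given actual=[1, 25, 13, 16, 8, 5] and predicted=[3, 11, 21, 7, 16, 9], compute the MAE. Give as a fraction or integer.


MAE = (1/6) * (|1-3|=2 + |25-11|=14 + |13-21|=8 + |16-7|=9 + |8-16|=8 + |5-9|=4). Sum = 45. MAE = 15/2.

15/2


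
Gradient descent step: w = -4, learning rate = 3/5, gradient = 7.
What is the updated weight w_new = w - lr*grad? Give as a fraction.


w_new = -4 - 3/5 * 7 = -4 - 21/5 = -41/5.

-41/5


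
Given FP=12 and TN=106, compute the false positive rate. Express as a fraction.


FPR = FP / (FP + TN) = 12 / 118 = 6/59.

6/59


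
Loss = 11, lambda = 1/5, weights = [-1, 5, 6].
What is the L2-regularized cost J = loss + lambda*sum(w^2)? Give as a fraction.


L2 sq norm = sum(w^2) = 62. J = 11 + 1/5 * 62 = 117/5.

117/5


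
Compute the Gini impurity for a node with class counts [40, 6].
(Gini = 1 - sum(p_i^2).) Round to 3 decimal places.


Total = 46. Proportions: 40/46, 6/46. sum(p_i^2) = 0.7732. Gini = 1 - 0.7732 = 0.2268, which rounds to 0.227.

0.227


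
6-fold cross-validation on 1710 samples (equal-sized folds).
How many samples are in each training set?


Each validation fold has 1710/6 = 285 samples. Training set = 1710 - 285 = 1425.

1425


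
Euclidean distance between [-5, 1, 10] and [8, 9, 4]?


d = sqrt(sum of squared differences). (-5-8)^2=169, (1-9)^2=64, (10-4)^2=36. Sum = 269.

sqrt(269)


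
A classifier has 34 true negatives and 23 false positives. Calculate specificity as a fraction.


Specificity = TN / (TN + FP) = 34 / 57 = 34/57.

34/57


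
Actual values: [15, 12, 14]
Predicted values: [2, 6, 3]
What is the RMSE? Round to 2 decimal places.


MSE = 108.6667. RMSE = sqrt(108.6667) = 10.42.

10.42


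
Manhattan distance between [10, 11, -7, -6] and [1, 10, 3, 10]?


d = sum of absolute differences: |10-1|=9 + |11-10|=1 + |-7-3|=10 + |-6-10|=16 = 36.

36


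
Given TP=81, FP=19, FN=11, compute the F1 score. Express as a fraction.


Precision = 81/100 = 81/100. Recall = 81/92 = 81/92. F1 = 2*P*R/(P+R) = 27/32.

27/32


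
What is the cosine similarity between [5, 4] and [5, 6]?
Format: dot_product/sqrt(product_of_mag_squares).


dot = 49. |a|^2 = 41, |b|^2 = 61. cos = 49/sqrt(2501).

49/sqrt(2501)


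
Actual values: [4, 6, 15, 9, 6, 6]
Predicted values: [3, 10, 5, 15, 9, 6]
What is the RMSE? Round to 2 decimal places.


MSE = 27.0000. RMSE = sqrt(27.0000) = 5.20.

5.20


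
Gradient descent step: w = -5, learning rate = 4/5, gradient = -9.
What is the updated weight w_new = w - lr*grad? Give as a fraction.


w_new = -5 - 4/5 * -9 = -5 - -36/5 = 11/5.

11/5


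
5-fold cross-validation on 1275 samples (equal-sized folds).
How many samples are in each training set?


Each validation fold has 1275/5 = 255 samples. Training set = 1275 - 255 = 1020.

1020


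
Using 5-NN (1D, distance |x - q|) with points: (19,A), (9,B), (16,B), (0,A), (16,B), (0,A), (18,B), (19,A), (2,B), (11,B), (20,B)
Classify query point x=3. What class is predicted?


Distances: |19-3|=16, |9-3|=6, |16-3|=13, |0-3|=3, |16-3|=13, |0-3|=3, |18-3|=15, |19-3|=16, |2-3|=1, |11-3|=8, |20-3|=17. 5 nearest: (2,B), (0,A), (0,A), (9,B), (11,B). Counts: {'B': 3, 'A': 2}. Majority class: B.

B


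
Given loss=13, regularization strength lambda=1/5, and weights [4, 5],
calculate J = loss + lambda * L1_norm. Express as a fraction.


L1 norm = sum(|w|) = 9. J = 13 + 1/5 * 9 = 74/5.

74/5


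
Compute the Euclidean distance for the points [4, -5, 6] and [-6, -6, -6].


d = sqrt(sum of squared differences). (4--6)^2=100, (-5--6)^2=1, (6--6)^2=144. Sum = 245.

sqrt(245)


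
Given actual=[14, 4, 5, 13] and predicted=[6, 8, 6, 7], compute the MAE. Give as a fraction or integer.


MAE = (1/4) * (|14-6|=8 + |4-8|=4 + |5-6|=1 + |13-7|=6). Sum = 19. MAE = 19/4.

19/4


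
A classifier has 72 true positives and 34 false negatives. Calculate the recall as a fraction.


Recall = TP / (TP + FN) = 72 / 106 = 36/53.

36/53


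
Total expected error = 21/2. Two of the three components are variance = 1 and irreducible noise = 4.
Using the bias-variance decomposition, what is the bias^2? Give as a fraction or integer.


Total error = bias^2 + variance + irreducible noise. So bias^2 = 21/2 - 1 - 4 = 11/2.

11/2


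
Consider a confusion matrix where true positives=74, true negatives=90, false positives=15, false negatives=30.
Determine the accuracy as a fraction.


Accuracy = (TP + TN) / (TP + TN + FP + FN) = (74 + 90) / 209 = 164/209.

164/209


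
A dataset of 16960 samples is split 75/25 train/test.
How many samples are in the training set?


Test set = 16960 * 25% = 4240. Training set = 16960 - 4240 = 12720.

12720


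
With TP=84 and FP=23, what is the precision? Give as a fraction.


Precision = TP / (TP + FP) = 84 / 107 = 84/107.

84/107


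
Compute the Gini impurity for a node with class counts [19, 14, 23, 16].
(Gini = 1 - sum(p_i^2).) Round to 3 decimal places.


Total = 72. Proportions: 19/72, 14/72, 23/72, 16/72. sum(p_i^2) = 0.2589. Gini = 1 - 0.2589 = 0.7411, which rounds to 0.741.

0.741


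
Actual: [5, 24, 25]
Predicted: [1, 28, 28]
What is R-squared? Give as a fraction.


Mean(y) = 18. SS_res = 41. SS_tot = 254. R^2 = 1 - 41/(254) = 213/254.

213/254


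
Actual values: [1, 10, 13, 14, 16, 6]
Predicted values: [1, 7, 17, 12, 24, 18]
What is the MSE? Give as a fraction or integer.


MSE = (1/6) * ((1-1)^2=0 + (10-7)^2=9 + (13-17)^2=16 + (14-12)^2=4 + (16-24)^2=64 + (6-18)^2=144). Sum = 237. MSE = 79/2.

79/2


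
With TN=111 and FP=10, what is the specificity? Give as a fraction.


Specificity = TN / (TN + FP) = 111 / 121 = 111/121.

111/121


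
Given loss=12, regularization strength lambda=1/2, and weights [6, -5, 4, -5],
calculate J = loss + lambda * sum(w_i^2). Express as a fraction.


L2 sq norm = sum(w^2) = 102. J = 12 + 1/2 * 102 = 63.

63


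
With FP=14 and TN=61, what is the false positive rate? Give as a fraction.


FPR = FP / (FP + TN) = 14 / 75 = 14/75.

14/75


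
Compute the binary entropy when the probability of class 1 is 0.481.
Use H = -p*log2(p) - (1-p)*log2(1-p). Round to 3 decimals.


H = -0.481*log2(0.481) - 0.519*log2(0.519) = 0.999.

0.999


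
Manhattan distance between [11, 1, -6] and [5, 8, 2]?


d = sum of absolute differences: |11-5|=6 + |1-8|=7 + |-6-2|=8 = 21.

21


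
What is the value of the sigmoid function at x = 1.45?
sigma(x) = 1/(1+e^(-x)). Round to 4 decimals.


sigma(1.45) = 1/(1+e^(-1.45)) = 1/(1+0.234570) = 1/1.234570 = 0.8100.

0.8100


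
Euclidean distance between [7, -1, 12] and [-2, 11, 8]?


d = sqrt(sum of squared differences). (7--2)^2=81, (-1-11)^2=144, (12-8)^2=16. Sum = 241.

sqrt(241)


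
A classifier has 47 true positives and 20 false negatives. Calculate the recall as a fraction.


Recall = TP / (TP + FN) = 47 / 67 = 47/67.

47/67


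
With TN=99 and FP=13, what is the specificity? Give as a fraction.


Specificity = TN / (TN + FP) = 99 / 112 = 99/112.

99/112


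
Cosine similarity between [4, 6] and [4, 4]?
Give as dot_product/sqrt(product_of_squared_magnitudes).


dot = 40. |a|^2 = 52, |b|^2 = 32. cos = 40/sqrt(1664).

40/sqrt(1664)


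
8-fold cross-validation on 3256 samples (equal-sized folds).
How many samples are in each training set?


Each validation fold has 3256/8 = 407 samples. Training set = 3256 - 407 = 2849.

2849


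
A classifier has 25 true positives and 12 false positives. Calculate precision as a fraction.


Precision = TP / (TP + FP) = 25 / 37 = 25/37.

25/37


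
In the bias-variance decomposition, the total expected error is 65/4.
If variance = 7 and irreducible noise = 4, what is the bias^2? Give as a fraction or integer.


Total error = bias^2 + variance + irreducible noise. So bias^2 = 65/4 - 7 - 4 = 21/4.

21/4


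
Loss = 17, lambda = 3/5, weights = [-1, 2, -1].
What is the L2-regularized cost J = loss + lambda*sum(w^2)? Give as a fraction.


L2 sq norm = sum(w^2) = 6. J = 17 + 3/5 * 6 = 103/5.

103/5


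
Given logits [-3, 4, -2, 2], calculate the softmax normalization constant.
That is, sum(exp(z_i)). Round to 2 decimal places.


Denom = e^-3=0.0498 + e^4=54.5982 + e^-2=0.1353 + e^2=7.3891. Sum = 62.1724, which rounds to 62.17.

62.17


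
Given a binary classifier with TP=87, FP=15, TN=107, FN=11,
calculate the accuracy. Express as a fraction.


Accuracy = (TP + TN) / (TP + TN + FP + FN) = (87 + 107) / 220 = 97/110.

97/110


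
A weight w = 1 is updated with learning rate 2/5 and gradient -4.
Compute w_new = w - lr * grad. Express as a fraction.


w_new = 1 - 2/5 * -4 = 1 - -8/5 = 13/5.

13/5


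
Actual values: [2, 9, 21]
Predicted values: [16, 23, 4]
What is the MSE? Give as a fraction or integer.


MSE = (1/3) * ((2-16)^2=196 + (9-23)^2=196 + (21-4)^2=289). Sum = 681. MSE = 227.

227


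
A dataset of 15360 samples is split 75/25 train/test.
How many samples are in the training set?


Test set = 15360 * 25% = 3840. Training set = 15360 - 3840 = 11520.

11520


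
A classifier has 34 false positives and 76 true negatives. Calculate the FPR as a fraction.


FPR = FP / (FP + TN) = 34 / 110 = 17/55.

17/55


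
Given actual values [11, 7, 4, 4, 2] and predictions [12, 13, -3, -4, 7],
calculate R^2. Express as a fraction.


Mean(y) = 28/5. SS_res = 175. SS_tot = 246/5. R^2 = 1 - 175/(246/5) = -629/246.

-629/246


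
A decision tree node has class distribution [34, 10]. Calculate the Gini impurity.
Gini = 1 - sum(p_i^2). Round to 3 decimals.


Total = 44. Proportions: 34/44, 10/44. sum(p_i^2) = 0.6488. Gini = 1 - 0.6488 = 0.3512, which rounds to 0.351.

0.351


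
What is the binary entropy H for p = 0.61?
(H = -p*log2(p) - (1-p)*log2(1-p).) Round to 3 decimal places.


H = -0.61*log2(0.61) - 0.39*log2(0.39) = 0.965.

0.965


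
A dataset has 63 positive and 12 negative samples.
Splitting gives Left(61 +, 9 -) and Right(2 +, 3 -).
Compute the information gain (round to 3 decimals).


H(parent) = 0.6343. H(left) = 0.5535, H(right) = 0.9710. Weighted = (70/75)*0.5535 + (5/75)*0.9710 = 0.5813. IG = 0.6343 - 0.5813 = 0.0530, which rounds to 0.053.

0.053


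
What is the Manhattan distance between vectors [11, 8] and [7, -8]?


d = sum of absolute differences: |11-7|=4 + |8--8|=16 = 20.

20


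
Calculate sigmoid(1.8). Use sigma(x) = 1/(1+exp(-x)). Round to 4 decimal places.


sigma(1.8) = 1/(1+e^(-1.8)) = 1/(1+0.165299) = 1/1.165299 = 0.8581.

0.8581


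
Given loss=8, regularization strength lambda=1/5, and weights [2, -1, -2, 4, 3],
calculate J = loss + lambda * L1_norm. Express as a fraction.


L1 norm = sum(|w|) = 12. J = 8 + 1/5 * 12 = 52/5.

52/5


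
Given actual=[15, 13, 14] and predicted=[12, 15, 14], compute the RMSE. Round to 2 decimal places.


MSE = 4.3333. RMSE = sqrt(4.3333) = 2.08.

2.08


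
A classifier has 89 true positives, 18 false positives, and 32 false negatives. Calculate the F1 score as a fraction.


Precision = 89/107 = 89/107. Recall = 89/121 = 89/121. F1 = 2*P*R/(P+R) = 89/114.

89/114


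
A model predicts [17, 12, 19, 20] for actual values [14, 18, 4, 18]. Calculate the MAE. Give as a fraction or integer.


MAE = (1/4) * (|14-17|=3 + |18-12|=6 + |4-19|=15 + |18-20|=2). Sum = 26. MAE = 13/2.

13/2


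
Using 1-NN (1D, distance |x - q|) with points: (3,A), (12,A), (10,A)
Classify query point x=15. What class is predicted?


Distances: |3-15|=12, |12-15|=3, |10-15|=5. 1 nearest: (12,A). Counts: {'A': 1}. Majority class: A.

A


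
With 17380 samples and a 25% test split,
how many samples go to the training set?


Test set = 17380 * 25% = 4345. Training set = 17380 - 4345 = 13035.

13035


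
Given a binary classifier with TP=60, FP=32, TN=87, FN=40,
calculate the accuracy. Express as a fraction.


Accuracy = (TP + TN) / (TP + TN + FP + FN) = (60 + 87) / 219 = 49/73.

49/73


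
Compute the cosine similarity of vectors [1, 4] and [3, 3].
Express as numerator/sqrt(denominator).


dot = 15. |a|^2 = 17, |b|^2 = 18. cos = 15/sqrt(306).

15/sqrt(306)


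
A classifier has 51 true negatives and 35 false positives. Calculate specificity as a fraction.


Specificity = TN / (TN + FP) = 51 / 86 = 51/86.

51/86


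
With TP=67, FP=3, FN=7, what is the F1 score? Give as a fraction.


Precision = 67/70 = 67/70. Recall = 67/74 = 67/74. F1 = 2*P*R/(P+R) = 67/72.

67/72


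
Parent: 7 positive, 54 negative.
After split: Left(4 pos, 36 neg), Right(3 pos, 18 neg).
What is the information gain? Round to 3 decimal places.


H(parent) = 0.5141. H(left) = 0.4690, H(right) = 0.5917. Weighted = (40/61)*0.4690 + (21/61)*0.5917 = 0.5112. IG = 0.5141 - 0.5112 = 0.0029, which rounds to 0.003.

0.003


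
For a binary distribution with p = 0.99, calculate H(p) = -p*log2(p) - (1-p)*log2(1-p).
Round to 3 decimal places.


H = -0.99*log2(0.99) - 0.01*log2(0.01) = 0.081.

0.081


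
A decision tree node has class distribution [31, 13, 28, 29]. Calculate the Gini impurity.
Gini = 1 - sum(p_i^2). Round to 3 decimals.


Total = 101. Proportions: 31/101, 13/101, 28/101, 29/101. sum(p_i^2) = 0.2701. Gini = 1 - 0.2701 = 0.7299, which rounds to 0.730.

0.730


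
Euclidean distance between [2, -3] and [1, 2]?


d = sqrt(sum of squared differences). (2-1)^2=1, (-3-2)^2=25. Sum = 26.

sqrt(26)


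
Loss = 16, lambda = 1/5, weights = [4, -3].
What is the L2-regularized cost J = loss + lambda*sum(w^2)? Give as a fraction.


L2 sq norm = sum(w^2) = 25. J = 16 + 1/5 * 25 = 21.

21


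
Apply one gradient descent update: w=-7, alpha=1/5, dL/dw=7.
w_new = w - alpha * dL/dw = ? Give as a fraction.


w_new = -7 - 1/5 * 7 = -7 - 7/5 = -42/5.

-42/5


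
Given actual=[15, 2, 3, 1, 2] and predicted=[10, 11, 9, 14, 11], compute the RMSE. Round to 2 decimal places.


MSE = 78.4000. RMSE = sqrt(78.4000) = 8.85.

8.85


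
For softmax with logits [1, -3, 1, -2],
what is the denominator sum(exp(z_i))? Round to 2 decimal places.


Denom = e^1=2.7183 + e^-3=0.0498 + e^1=2.7183 + e^-2=0.1353. Sum = 5.6217, which rounds to 5.62.

5.62


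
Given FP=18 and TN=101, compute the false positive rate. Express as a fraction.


FPR = FP / (FP + TN) = 18 / 119 = 18/119.

18/119


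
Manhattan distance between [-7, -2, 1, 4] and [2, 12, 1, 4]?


d = sum of absolute differences: |-7-2|=9 + |-2-12|=14 + |1-1|=0 + |4-4|=0 = 23.

23


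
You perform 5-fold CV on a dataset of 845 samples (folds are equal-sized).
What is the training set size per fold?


Each validation fold has 845/5 = 169 samples. Training set = 845 - 169 = 676.

676


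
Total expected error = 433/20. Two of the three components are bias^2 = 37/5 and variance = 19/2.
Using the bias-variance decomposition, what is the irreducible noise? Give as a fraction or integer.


Total error = bias^2 + variance + irreducible noise. So irreducible noise = 433/20 - 37/5 - 19/2 = 19/4.

19/4


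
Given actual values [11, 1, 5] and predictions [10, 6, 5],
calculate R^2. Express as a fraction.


Mean(y) = 17/3. SS_res = 26. SS_tot = 152/3. R^2 = 1 - 26/(152/3) = 37/76.

37/76


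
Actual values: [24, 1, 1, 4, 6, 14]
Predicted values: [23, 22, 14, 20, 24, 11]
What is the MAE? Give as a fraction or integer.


MAE = (1/6) * (|24-23|=1 + |1-22|=21 + |1-14|=13 + |4-20|=16 + |6-24|=18 + |14-11|=3). Sum = 72. MAE = 12.

12


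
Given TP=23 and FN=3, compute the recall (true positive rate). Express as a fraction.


Recall = TP / (TP + FN) = 23 / 26 = 23/26.

23/26


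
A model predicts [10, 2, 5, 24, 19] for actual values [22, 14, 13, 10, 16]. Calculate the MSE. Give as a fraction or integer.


MSE = (1/5) * ((22-10)^2=144 + (14-2)^2=144 + (13-5)^2=64 + (10-24)^2=196 + (16-19)^2=9). Sum = 557. MSE = 557/5.

557/5


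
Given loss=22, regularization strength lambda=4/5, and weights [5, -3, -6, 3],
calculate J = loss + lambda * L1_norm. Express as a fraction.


L1 norm = sum(|w|) = 17. J = 22 + 4/5 * 17 = 178/5.

178/5


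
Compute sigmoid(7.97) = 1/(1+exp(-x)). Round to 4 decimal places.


sigma(7.97) = 1/(1+e^(-7.97)) = 1/(1+0.000346) = 1/1.000346 = 0.9997.

0.9997


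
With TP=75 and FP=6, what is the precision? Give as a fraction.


Precision = TP / (TP + FP) = 75 / 81 = 25/27.

25/27


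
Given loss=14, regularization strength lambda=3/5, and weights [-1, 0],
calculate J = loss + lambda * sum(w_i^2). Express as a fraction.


L2 sq norm = sum(w^2) = 1. J = 14 + 3/5 * 1 = 73/5.

73/5


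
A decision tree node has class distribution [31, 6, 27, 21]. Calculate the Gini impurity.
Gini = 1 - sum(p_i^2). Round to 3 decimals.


Total = 85. Proportions: 31/85, 6/85, 27/85, 21/85. sum(p_i^2) = 0.2999. Gini = 1 - 0.2999 = 0.7001, which rounds to 0.700.

0.700


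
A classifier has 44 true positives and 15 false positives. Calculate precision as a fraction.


Precision = TP / (TP + FP) = 44 / 59 = 44/59.

44/59


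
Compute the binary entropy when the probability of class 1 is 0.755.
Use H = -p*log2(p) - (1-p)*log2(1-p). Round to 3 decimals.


H = -0.755*log2(0.755) - 0.245*log2(0.245) = 0.803.

0.803


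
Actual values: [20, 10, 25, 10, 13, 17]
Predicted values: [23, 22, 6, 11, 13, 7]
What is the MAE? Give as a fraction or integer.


MAE = (1/6) * (|20-23|=3 + |10-22|=12 + |25-6|=19 + |10-11|=1 + |13-13|=0 + |17-7|=10). Sum = 45. MAE = 15/2.

15/2


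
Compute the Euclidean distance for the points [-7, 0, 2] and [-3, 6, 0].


d = sqrt(sum of squared differences). (-7--3)^2=16, (0-6)^2=36, (2-0)^2=4. Sum = 56.

sqrt(56)


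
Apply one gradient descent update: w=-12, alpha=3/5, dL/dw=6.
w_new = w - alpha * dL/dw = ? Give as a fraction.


w_new = -12 - 3/5 * 6 = -12 - 18/5 = -78/5.

-78/5


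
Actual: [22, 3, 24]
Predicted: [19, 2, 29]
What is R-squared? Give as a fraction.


Mean(y) = 49/3. SS_res = 35. SS_tot = 806/3. R^2 = 1 - 35/(806/3) = 701/806.

701/806


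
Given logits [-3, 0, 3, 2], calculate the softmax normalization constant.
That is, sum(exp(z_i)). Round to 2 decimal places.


Denom = e^-3=0.0498 + e^0=1.0000 + e^3=20.0855 + e^2=7.3891. Sum = 28.5244, which rounds to 28.52.

28.52


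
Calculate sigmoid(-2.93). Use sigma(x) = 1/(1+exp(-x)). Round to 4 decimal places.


sigma(-2.93) = 1/(1+e^(2.93)) = 1/(1+18.727630) = 1/19.727630 = 0.0507.

0.0507


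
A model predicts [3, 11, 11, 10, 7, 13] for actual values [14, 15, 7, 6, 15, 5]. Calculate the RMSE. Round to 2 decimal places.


MSE = 49.5000. RMSE = sqrt(49.5000) = 7.04.

7.04


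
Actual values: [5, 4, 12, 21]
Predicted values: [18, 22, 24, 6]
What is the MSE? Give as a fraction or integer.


MSE = (1/4) * ((5-18)^2=169 + (4-22)^2=324 + (12-24)^2=144 + (21-6)^2=225). Sum = 862. MSE = 431/2.

431/2


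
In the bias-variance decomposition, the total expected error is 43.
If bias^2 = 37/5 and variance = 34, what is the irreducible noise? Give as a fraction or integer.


Total error = bias^2 + variance + irreducible noise. So irreducible noise = 43 - 37/5 - 34 = 8/5.

8/5


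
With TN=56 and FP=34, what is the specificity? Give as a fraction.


Specificity = TN / (TN + FP) = 56 / 90 = 28/45.

28/45


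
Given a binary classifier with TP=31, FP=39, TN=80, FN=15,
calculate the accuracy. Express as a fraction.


Accuracy = (TP + TN) / (TP + TN + FP + FN) = (31 + 80) / 165 = 37/55.

37/55


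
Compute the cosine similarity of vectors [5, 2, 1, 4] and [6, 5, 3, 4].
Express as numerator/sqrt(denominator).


dot = 59. |a|^2 = 46, |b|^2 = 86. cos = 59/sqrt(3956).

59/sqrt(3956)


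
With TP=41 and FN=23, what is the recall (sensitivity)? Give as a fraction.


Recall = TP / (TP + FN) = 41 / 64 = 41/64.

41/64
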